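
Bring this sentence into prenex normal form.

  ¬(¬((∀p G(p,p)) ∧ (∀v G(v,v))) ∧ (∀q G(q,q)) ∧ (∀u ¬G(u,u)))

Drive negations inward (¬∀x A ≡ ∃x ¬A, ¬∃x A ≡ ∀x ¬A, De Morgan for ∧/∨):
  (∀p G(p,p)) ∧ (∀v G(v,v)) ∨ (∃q ¬G(q,q)) ∨ (∃u G(u,u))
All bound variables are already distinct, so no renaming is needed.
Extract every quantifier outward, since the variables are now distinct and don't occur free across branches:
  ∀p ∀v ∃q ∃u (G(p,p) ∧ G(v,v) ∨ ¬G(q,q) ∨ G(u,u))

∀p ∀v ∃q ∃u (G(p,p) ∧ G(v,v) ∨ ¬G(q,q) ∨ G(u,u))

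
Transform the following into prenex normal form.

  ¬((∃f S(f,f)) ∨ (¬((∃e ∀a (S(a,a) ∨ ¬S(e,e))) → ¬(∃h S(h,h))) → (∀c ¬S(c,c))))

∀f ∃e ∀a ∃h ∃c (¬S(f,f) ∧ (S(a,a) ∨ ¬S(e,e)) ∧ S(h,h) ∧ S(c,c))

Eliminate → and ↔ using ¬ and ∨.
  ¬((∃f S(f,f)) ∨ ¬¬(¬(∃e ∀a (S(a,a) ∨ ¬S(e,e))) ∨ ¬(∃h S(h,h))) ∨ (∀c ¬S(c,c)))
Drive negations inward (¬∀x A ≡ ∃x ¬A, ¬∃x A ≡ ∀x ¬A, De Morgan for ∧/∨):
  (∀f ¬S(f,f)) ∧ (∃e ∀a (S(a,a) ∨ ¬S(e,e))) ∧ (∃h S(h,h)) ∧ (∃c S(c,c))
Extract every quantifier outward, since the variables are now distinct and don't occur free across branches:
  ∀f ∃e ∀a ∃h ∃c (¬S(f,f) ∧ (S(a,a) ∨ ¬S(e,e)) ∧ S(h,h) ∧ S(c,c))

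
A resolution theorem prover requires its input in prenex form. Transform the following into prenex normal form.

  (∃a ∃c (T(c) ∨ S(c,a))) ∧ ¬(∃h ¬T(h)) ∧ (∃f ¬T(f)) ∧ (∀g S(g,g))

Push ¬ through the quantifiers and connectives to reach negation normal form:
  (∃a ∃c (T(c) ∨ S(c,a))) ∧ (∀h T(h)) ∧ (∃f ¬T(f)) ∧ (∀g S(g,g))
All bound variables are already distinct, so no renaming is needed.
Finally move all quantifiers to the prefix:
  ∃a ∃c ∀h ∃f ∀g ((T(c) ∨ S(c,a)) ∧ T(h) ∧ ¬T(f) ∧ S(g,g))

∃a ∃c ∀h ∃f ∀g ((T(c) ∨ S(c,a)) ∧ T(h) ∧ ¬T(f) ∧ S(g,g))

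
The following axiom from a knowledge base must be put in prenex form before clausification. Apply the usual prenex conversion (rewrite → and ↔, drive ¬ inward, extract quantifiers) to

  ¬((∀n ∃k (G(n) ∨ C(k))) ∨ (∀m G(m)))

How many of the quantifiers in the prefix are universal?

1

Push ¬ through the quantifiers and connectives to reach negation normal form:
  (∃n ∀k (¬G(n) ∧ ¬C(k))) ∧ (∃m ¬G(m))
All bound variables are already distinct, so no renaming is needed.
Extract every quantifier outward, since the variables are now distinct and don't occur free across branches:
  ∃n ∀k ∃m (¬G(n) ∧ ¬C(k) ∧ ¬G(m))
The prefix is ∃n ∀k ∃m: 1 universal, 2 existential.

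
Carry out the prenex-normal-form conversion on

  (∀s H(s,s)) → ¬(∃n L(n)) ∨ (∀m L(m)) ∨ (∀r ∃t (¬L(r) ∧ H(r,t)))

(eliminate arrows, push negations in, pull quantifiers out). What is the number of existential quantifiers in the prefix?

Eliminate → and ↔ using ¬ and ∨.
  ¬(∀s H(s,s)) ∨ ¬(∃n L(n)) ∨ (∀m L(m)) ∨ (∀r ∃t (¬L(r) ∧ H(r,t)))
Move each ¬ inward, flipping quantifiers it crosses:
  (∃s ¬H(s,s)) ∨ (∀n ¬L(n)) ∨ (∀m L(m)) ∨ (∀r ∃t (¬L(r) ∧ H(r,t)))
Extract every quantifier outward, since the variables are now distinct and don't occur free across branches:
  ∃s ∀n ∀m ∀r ∃t (¬H(s,s) ∨ ¬L(n) ∨ L(m) ∨ ¬L(r) ∧ H(r,t))
The prefix is ∃s ∀n ∀m ∀r ∃t: 3 universal, 2 existential.

2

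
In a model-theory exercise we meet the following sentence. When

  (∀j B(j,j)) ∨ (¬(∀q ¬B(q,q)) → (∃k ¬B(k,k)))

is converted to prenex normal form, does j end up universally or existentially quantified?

universal

Rewrite implications/biconditionals: A → B as ¬A ∨ B.
  (∀j B(j,j)) ∨ ¬¬(∀q ¬B(q,q)) ∨ (∃k ¬B(k,k))
Move each ¬ inward, flipping quantifiers it crosses:
  (∀j B(j,j)) ∨ (∀q ¬B(q,q)) ∨ (∃k ¬B(k,k))
All bound variables are already distinct, so no renaming is needed.
Finally move all quantifiers to the prefix:
  ∀j ∀q ∃k (B(j,j) ∨ ¬B(q,q) ∨ ¬B(k,k))
The quantifier ∀j sits under an even number of negations (counting the antecedent side of each →), so it remains universal.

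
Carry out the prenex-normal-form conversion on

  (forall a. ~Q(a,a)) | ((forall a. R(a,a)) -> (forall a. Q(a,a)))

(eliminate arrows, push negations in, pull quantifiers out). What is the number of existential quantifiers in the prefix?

Eliminate → and ↔ using ¬ and ∨.
  (forall a. ~Q(a,a)) | ~(forall a. R(a,a)) | (forall a. Q(a,a))
Push ¬ through the quantifiers and connectives to reach negation normal form:
  (forall a. ~Q(a,a)) | (exists a. ~R(a,a)) | (forall a. Q(a,a))
Rename bound variables to avoid capture: a↦x1, a↦c.
  (forall a. ~Q(a,a)) | (exists x1. ~R(x1,x1)) | (forall c. Q(c,c))
Extract every quantifier outward, since the variables are now distinct and don't occur free across branches:
  forall a. exists x1. forall c. (~Q(a,a) | ~R(x1,x1) | Q(c,c))
The prefix is forall a exists x1 forall c: 2 universal, 1 existential.

1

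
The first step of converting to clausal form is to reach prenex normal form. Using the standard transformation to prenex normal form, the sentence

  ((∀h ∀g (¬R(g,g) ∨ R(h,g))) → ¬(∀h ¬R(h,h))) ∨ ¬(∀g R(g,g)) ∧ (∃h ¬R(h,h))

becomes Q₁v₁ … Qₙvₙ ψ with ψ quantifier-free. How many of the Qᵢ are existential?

First replace A → B with ¬A ∨ B.
  ¬(∀h ∀g (¬R(g,g) ∨ R(h,g))) ∨ ¬(∀h ¬R(h,h)) ∨ ¬(∀g R(g,g)) ∧ (∃h ¬R(h,h))
Push ¬ through the quantifiers and connectives to reach negation normal form:
  (∃h ∃g (R(g,g) ∧ ¬R(h,g))) ∨ (∃h R(h,h)) ∨ (∃g ¬R(g,g)) ∧ (∃h ¬R(h,h))
Rename bound variables to avoid capture: h↦r, g↦p, h↦s.
  (∃h ∃g (R(g,g) ∧ ¬R(h,g))) ∨ (∃r R(r,r)) ∨ (∃p ¬R(p,p)) ∧ (∃s ¬R(s,s))
Finally move all quantifiers to the prefix:
  ∃h ∃g ∃r ∃p ∃s (R(g,g) ∧ ¬R(h,g) ∨ R(r,r) ∨ ¬R(p,p) ∧ ¬R(s,s))
The prefix is ∃h ∃g ∃r ∃p ∃s: 0 universal, 5 existential.

5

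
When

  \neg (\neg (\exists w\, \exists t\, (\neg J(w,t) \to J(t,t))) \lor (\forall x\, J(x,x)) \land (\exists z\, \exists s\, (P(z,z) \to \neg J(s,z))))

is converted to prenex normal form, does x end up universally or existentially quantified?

existential

Eliminate → and ↔ using ¬ and ∨.
  \neg (\neg (\exists w\, \exists t\, (\neg \neg J(w,t) \lor J(t,t))) \lor (\forall x\, J(x,x)) \land (\exists z\, \exists s\, (\neg P(z,z) \lor \neg J(s,z))))
Drive negations inward (¬∀x A ≡ ∃x ¬A, ¬∃x A ≡ ∀x ¬A, De Morgan for ∧/∨):
  (\exists w\, \exists t\, (J(w,t) \lor J(t,t))) \land ((\exists x\, \neg J(x,x)) \lor (\forall z\, \forall s\, (P(z,z) \land J(s,z))))
All bound variables are already distinct, so no renaming is needed.
Extract every quantifier outward, since the variables are now distinct and don't occur free across branches:
  \exists w\, \exists t\, \exists x\, \forall z\, \forall s\, ((J(w,t) \lor J(t,t)) \land (\neg J(x,x) \lor P(z,z) \land J(s,z)))
The quantifier \forall x sits under an odd number of negations (counting the antecedent side of each →), so it flips to \exists x.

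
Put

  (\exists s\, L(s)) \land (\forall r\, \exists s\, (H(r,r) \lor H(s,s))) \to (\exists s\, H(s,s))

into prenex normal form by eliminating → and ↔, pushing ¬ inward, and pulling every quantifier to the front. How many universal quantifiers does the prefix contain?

Eliminate → and ↔ using ¬ and ∨.
  \neg ((\exists s\, L(s)) \land (\forall r\, \exists s\, (H(r,r) \lor H(s,s)))) \lor (\exists s\, H(s,s))
Push ¬ through the quantifiers and connectives to reach negation normal form:
  (\forall s\, \neg L(s)) \lor (\exists r\, \forall s\, (\neg H(r,r) \land \neg H(s,s))) \lor (\exists s\, H(s,s))
Standardize variables apart so no two quantifiers bind the same name: s↦a, s↦p.
  (\forall s\, \neg L(s)) \lor (\exists r\, \forall a\, (\neg H(r,r) \land \neg H(a,a))) \lor (\exists p\, H(p,p))
Extract every quantifier outward, since the variables are now distinct and don't occur free across branches:
  \forall s\, \exists r\, \forall a\, \exists p\, (\neg L(s) \lor \neg H(r,r) \land \neg H(a,a) \lor H(p,p))
The prefix is \forall s \exists r \forall a \exists p: 2 universal, 2 existential.

2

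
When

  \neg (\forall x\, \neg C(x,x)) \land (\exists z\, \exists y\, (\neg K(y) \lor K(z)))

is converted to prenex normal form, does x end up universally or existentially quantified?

Drive negations inward (¬∀x A ≡ ∃x ¬A, ¬∃x A ≡ ∀x ¬A, De Morgan for ∧/∨):
  (\exists x\, C(x,x)) \land (\exists z\, \exists y\, (\neg K(y) \lor K(z)))
All bound variables are already distinct, so no renaming is needed.
Extract every quantifier outward, since the variables are now distinct and don't occur free across branches:
  \exists x\, \exists z\, \exists y\, (C(x,x) \land (\neg K(y) \lor K(z)))
The quantifier \forall x sits under an odd number of negations, so it flips to \exists x.

existential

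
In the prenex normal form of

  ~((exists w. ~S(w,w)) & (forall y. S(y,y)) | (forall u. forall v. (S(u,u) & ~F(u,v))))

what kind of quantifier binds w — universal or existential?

universal

Push ¬ through the quantifiers and connectives to reach negation normal form:
  ((forall w. S(w,w)) | (exists y. ~S(y,y))) & (exists u. exists v. (~S(u,u) | F(u,v)))
All bound variables are already distinct, so no renaming is needed.
Extract every quantifier outward, since the variables are now distinct and don't occur free across branches:
  forall w. exists y. exists u. exists v. ((S(w,w) | ~S(y,y)) & (~S(u,u) | F(u,v)))
The quantifier exists w sits under an odd number of negations, so it flips to forall w.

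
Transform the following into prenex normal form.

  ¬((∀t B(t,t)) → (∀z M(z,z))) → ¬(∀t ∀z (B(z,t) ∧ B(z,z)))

∃t ∀z ∃v ∃x1 (¬B(t,t) ∨ M(z,z) ∨ ¬B(x1,v) ∨ ¬B(x1,x1))

Rewrite implications/biconditionals: A → B as ¬A ∨ B.
  ¬¬(¬(∀t B(t,t)) ∨ (∀z M(z,z))) ∨ ¬(∀t ∀z (B(z,t) ∧ B(z,z)))
Move each ¬ inward, flipping quantifiers it crosses:
  (∃t ¬B(t,t)) ∨ (∀z M(z,z)) ∨ (∃t ∃z (¬B(z,t) ∨ ¬B(z,z)))
Standardize variables apart so no two quantifiers bind the same name: t↦v, z↦x1.
  (∃t ¬B(t,t)) ∨ (∀z M(z,z)) ∨ (∃v ∃x1 (¬B(x1,v) ∨ ¬B(x1,x1)))
Pull the quantifiers to the front (each side's bound variable is not free in the other side):
  ∃t ∀z ∃v ∃x1 (¬B(t,t) ∨ M(z,z) ∨ ¬B(x1,v) ∨ ¬B(x1,x1))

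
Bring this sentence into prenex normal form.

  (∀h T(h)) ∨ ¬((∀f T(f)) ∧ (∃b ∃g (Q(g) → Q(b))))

∀h ∃f ∀b ∀g (T(h) ∨ ¬T(f) ∨ Q(g) ∧ ¬Q(b))

Eliminate → and ↔ using ¬ and ∨.
  (∀h T(h)) ∨ ¬((∀f T(f)) ∧ (∃b ∃g (¬Q(g) ∨ Q(b))))
Push ¬ through the quantifiers and connectives to reach negation normal form:
  (∀h T(h)) ∨ (∃f ¬T(f)) ∨ (∀b ∀g (Q(g) ∧ ¬Q(b)))
Finally move all quantifiers to the prefix:
  ∀h ∃f ∀b ∀g (T(h) ∨ ¬T(f) ∨ Q(g) ∧ ¬Q(b))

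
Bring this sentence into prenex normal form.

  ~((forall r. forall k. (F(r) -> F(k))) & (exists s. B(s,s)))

First replace A → B with ¬A ∨ B.
  ~((forall r. forall k. (~F(r) | F(k))) & (exists s. B(s,s)))
Push ¬ through the quantifiers and connectives to reach negation normal form:
  (exists r. exists k. (F(r) & ~F(k))) | (forall s. ~B(s,s))
Pull the quantifiers to the front (each side's bound variable is not free in the other side):
  exists r. exists k. forall s. (F(r) & ~F(k) | ~B(s,s))

exists r. exists k. forall s. (F(r) & ~F(k) | ~B(s,s))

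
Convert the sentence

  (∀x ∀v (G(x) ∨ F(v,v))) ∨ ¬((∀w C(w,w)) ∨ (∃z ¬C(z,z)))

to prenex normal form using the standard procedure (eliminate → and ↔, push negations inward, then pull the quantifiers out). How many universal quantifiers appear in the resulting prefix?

Drive negations inward (¬∀x A ≡ ∃x ¬A, ¬∃x A ≡ ∀x ¬A, De Morgan for ∧/∨):
  (∀x ∀v (G(x) ∨ F(v,v))) ∨ (∃w ¬C(w,w)) ∧ (∀z C(z,z))
Finally move all quantifiers to the prefix:
  ∀x ∀v ∃w ∀z (G(x) ∨ F(v,v) ∨ ¬C(w,w) ∧ C(z,z))
The prefix is ∀x ∀v ∃w ∀z: 3 universal, 1 existential.

3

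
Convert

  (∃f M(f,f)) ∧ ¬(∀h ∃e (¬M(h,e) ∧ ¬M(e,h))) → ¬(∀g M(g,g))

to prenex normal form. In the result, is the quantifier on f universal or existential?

Eliminate → and ↔ using ¬ and ∨.
  ¬((∃f M(f,f)) ∧ ¬(∀h ∃e (¬M(h,e) ∧ ¬M(e,h)))) ∨ ¬(∀g M(g,g))
Drive negations inward (¬∀x A ≡ ∃x ¬A, ¬∃x A ≡ ∀x ¬A, De Morgan for ∧/∨):
  (∀f ¬M(f,f)) ∨ (∀h ∃e (¬M(h,e) ∧ ¬M(e,h))) ∨ (∃g ¬M(g,g))
Extract every quantifier outward, since the variables are now distinct and don't occur free across branches:
  ∀f ∀h ∃e ∃g (¬M(f,f) ∨ ¬M(h,e) ∧ ¬M(e,h) ∨ ¬M(g,g))
The quantifier ∃f sits under an odd number of negations (counting the antecedent side of each →), so it flips to ∀f.

universal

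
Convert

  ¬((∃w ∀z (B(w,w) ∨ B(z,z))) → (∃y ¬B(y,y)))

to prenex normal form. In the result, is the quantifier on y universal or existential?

First replace A → B with ¬A ∨ B.
  ¬(¬(∃w ∀z (B(w,w) ∨ B(z,z))) ∨ (∃y ¬B(y,y)))
Move each ¬ inward, flipping quantifiers it crosses:
  (∃w ∀z (B(w,w) ∨ B(z,z))) ∧ (∀y B(y,y))
All bound variables are already distinct, so no renaming is needed.
Extract every quantifier outward, since the variables are now distinct and don't occur free across branches:
  ∃w ∀z ∀y ((B(w,w) ∨ B(z,z)) ∧ B(y,y))
The quantifier ∃y sits under an odd number of negations (counting the antecedent side of each →), so it flips to ∀y.

universal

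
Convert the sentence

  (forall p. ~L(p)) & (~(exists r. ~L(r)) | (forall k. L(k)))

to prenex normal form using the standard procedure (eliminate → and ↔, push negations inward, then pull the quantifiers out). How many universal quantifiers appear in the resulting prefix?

3

Drive negations inward (¬∀x A ≡ ∃x ¬A, ¬∃x A ≡ ∀x ¬A, De Morgan for ∧/∨):
  (forall p. ~L(p)) & ((forall r. L(r)) | (forall k. L(k)))
Extract every quantifier outward, since the variables are now distinct and don't occur free across branches:
  forall p. forall r. forall k. (~L(p) & (L(r) | L(k)))
The prefix is forall p forall r forall k: 3 universal, 0 existential.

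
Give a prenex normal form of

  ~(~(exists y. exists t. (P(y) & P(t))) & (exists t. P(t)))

Push ¬ through the quantifiers and connectives to reach negation normal form:
  (exists y. exists t. (P(y) & P(t))) | (forall t. ~P(t))
Give each quantifier a distinct variable: t↦z.
  (exists y. exists t. (P(y) & P(t))) | (forall z. ~P(z))
Pull the quantifiers to the front (each side's bound variable is not free in the other side):
  exists y. exists t. forall z. (P(y) & P(t) | ~P(z))

exists y. exists t. forall z. (P(y) & P(t) | ~P(z))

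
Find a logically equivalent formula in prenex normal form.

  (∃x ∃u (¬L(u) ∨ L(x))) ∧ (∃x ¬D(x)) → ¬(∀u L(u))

Rewrite implications/biconditionals: A → B as ¬A ∨ B.
  ¬((∃x ∃u (¬L(u) ∨ L(x))) ∧ (∃x ¬D(x))) ∨ ¬(∀u L(u))
Move each ¬ inward, flipping quantifiers it crosses:
  (∀x ∀u (L(u) ∧ ¬L(x))) ∨ (∀x D(x)) ∨ (∃u ¬L(u))
Standardize variables apart so no two quantifiers bind the same name: x↦x1, u↦z.
  (∀x ∀u (L(u) ∧ ¬L(x))) ∨ (∀x1 D(x1)) ∨ (∃z ¬L(z))
Pull the quantifiers to the front (each side's bound variable is not free in the other side):
  ∀x ∀u ∀x1 ∃z (L(u) ∧ ¬L(x) ∨ D(x1) ∨ ¬L(z))

∀x ∀u ∀x1 ∃z (L(u) ∧ ¬L(x) ∨ D(x1) ∨ ¬L(z))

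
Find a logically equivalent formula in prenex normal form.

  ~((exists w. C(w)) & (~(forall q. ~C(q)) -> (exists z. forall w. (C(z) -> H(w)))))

Rewrite implications/biconditionals: A → B as ¬A ∨ B.
  ~((exists w. C(w)) & (~~(forall q. ~C(q)) | (exists z. forall w. (~C(z) | H(w)))))
Push ¬ through the quantifiers and connectives to reach negation normal form:
  (forall w. ~C(w)) | (exists q. C(q)) & (forall z. exists w. (C(z) & ~H(w)))
Give each quantifier a distinct variable: w↦a.
  (forall w. ~C(w)) | (exists q. C(q)) & (forall z. exists a. (C(z) & ~H(a)))
Pull the quantifiers to the front (each side's bound variable is not free in the other side):
  forall w. exists q. forall z. exists a. (~C(w) | C(q) & C(z) & ~H(a))

forall w. exists q. forall z. exists a. (~C(w) | C(q) & C(z) & ~H(a))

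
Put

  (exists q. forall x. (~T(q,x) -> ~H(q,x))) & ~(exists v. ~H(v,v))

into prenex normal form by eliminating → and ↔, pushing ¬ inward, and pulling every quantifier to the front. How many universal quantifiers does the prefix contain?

Rewrite implications/biconditionals: A → B as ¬A ∨ B.
  (exists q. forall x. (~~T(q,x) | ~H(q,x))) & ~(exists v. ~H(v,v))
Move each ¬ inward, flipping quantifiers it crosses:
  (exists q. forall x. (T(q,x) | ~H(q,x))) & (forall v. H(v,v))
Finally move all quantifiers to the prefix:
  exists q. forall x. forall v. ((T(q,x) | ~H(q,x)) & H(v,v))
The prefix is exists q forall x forall v: 2 universal, 1 existential.

2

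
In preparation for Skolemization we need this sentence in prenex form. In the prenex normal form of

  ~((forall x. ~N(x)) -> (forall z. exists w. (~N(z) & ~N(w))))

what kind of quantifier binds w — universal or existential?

universal

Rewrite implications/biconditionals: A → B as ¬A ∨ B.
  ~(~(forall x. ~N(x)) | (forall z. exists w. (~N(z) & ~N(w))))
Drive negations inward (¬∀x A ≡ ∃x ¬A, ¬∃x A ≡ ∀x ¬A, De Morgan for ∧/∨):
  (forall x. ~N(x)) & (exists z. forall w. (N(z) | N(w)))
Pull the quantifiers to the front (each side's bound variable is not free in the other side):
  forall x. exists z. forall w. (~N(x) & (N(z) | N(w)))
The quantifier exists w sits under an odd number of negations (counting the antecedent side of each →), so it flips to forall w.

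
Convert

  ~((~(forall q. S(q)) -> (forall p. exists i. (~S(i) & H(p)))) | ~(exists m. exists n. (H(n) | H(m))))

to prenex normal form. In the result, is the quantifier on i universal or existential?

First replace A → B with ¬A ∨ B.
  ~(~~(forall q. S(q)) | (forall p. exists i. (~S(i) & H(p))) | ~(exists m. exists n. (H(n) | H(m))))
Push ¬ through the quantifiers and connectives to reach negation normal form:
  (exists q. ~S(q)) & (exists p. forall i. (S(i) | ~H(p))) & (exists m. exists n. (H(n) | H(m)))
All bound variables are already distinct, so no renaming is needed.
Pull the quantifiers to the front (each side's bound variable is not free in the other side):
  exists q. exists p. forall i. exists m. exists n. (~S(q) & (S(i) | ~H(p)) & (H(n) | H(m)))
The quantifier exists i sits under an odd number of negations (counting the antecedent side of each →), so it flips to forall i.

universal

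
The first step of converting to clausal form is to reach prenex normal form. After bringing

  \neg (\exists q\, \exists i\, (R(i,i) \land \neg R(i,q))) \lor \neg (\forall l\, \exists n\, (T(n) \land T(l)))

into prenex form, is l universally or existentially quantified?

existential

Drive negations inward (¬∀x A ≡ ∃x ¬A, ¬∃x A ≡ ∀x ¬A, De Morgan for ∧/∨):
  (\forall q\, \forall i\, (\neg R(i,i) \lor R(i,q))) \lor (\exists l\, \forall n\, (\neg T(n) \lor \neg T(l)))
All bound variables are already distinct, so no renaming is needed.
Extract every quantifier outward, since the variables are now distinct and don't occur free across branches:
  \forall q\, \forall i\, \exists l\, \forall n\, (\neg R(i,i) \lor R(i,q) \lor \neg T(n) \lor \neg T(l))
The quantifier \forall l sits under an odd number of negations, so it flips to \exists l.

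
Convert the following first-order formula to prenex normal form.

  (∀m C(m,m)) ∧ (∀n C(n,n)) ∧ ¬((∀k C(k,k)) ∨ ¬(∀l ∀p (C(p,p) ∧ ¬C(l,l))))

Push ¬ through the quantifiers and connectives to reach negation normal form:
  (∀m C(m,m)) ∧ (∀n C(n,n)) ∧ (∃k ¬C(k,k)) ∧ (∀l ∀p (C(p,p) ∧ ¬C(l,l)))
All bound variables are already distinct, so no renaming is needed.
Extract every quantifier outward, since the variables are now distinct and don't occur free across branches:
  ∀m ∀n ∃k ∀l ∀p (C(m,m) ∧ C(n,n) ∧ ¬C(k,k) ∧ C(p,p) ∧ ¬C(l,l))

∀m ∀n ∃k ∀l ∀p (C(m,m) ∧ C(n,n) ∧ ¬C(k,k) ∧ C(p,p) ∧ ¬C(l,l))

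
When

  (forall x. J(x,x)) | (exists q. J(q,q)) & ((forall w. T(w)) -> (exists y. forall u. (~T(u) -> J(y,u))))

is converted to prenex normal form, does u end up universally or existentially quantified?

universal

First replace A → B with ¬A ∨ B.
  (forall x. J(x,x)) | (exists q. J(q,q)) & (~(forall w. T(w)) | (exists y. forall u. (~~T(u) | J(y,u))))
Move each ¬ inward, flipping quantifiers it crosses:
  (forall x. J(x,x)) | (exists q. J(q,q)) & ((exists w. ~T(w)) | (exists y. forall u. (T(u) | J(y,u))))
Extract every quantifier outward, since the variables are now distinct and don't occur free across branches:
  forall x. exists q. exists w. exists y. forall u. (J(x,x) | J(q,q) & (~T(w) | T(u) | J(y,u)))
The quantifier forall u sits under an even number of negations (counting the antecedent side of each →), so it remains universal.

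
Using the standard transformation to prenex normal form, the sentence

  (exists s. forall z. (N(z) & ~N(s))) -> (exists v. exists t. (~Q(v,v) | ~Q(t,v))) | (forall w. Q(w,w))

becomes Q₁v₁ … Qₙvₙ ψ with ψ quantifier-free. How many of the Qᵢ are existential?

3

First replace A → B with ¬A ∨ B.
  ~(exists s. forall z. (N(z) & ~N(s))) | (exists v. exists t. (~Q(v,v) | ~Q(t,v))) | (forall w. Q(w,w))
Push ¬ through the quantifiers and connectives to reach negation normal form:
  (forall s. exists z. (~N(z) | N(s))) | (exists v. exists t. (~Q(v,v) | ~Q(t,v))) | (forall w. Q(w,w))
All bound variables are already distinct, so no renaming is needed.
Pull the quantifiers to the front (each side's bound variable is not free in the other side):
  forall s. exists z. exists v. exists t. forall w. (~N(z) | N(s) | ~Q(v,v) | ~Q(t,v) | Q(w,w))
The prefix is forall s exists z exists v exists t forall w: 2 universal, 3 existential.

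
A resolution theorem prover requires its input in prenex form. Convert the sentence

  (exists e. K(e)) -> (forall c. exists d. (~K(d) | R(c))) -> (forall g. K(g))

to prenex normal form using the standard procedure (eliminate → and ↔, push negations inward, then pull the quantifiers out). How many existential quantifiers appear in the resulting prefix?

1

First replace A → B with ¬A ∨ B.
  ~(exists e. K(e)) | ~(forall c. exists d. (~K(d) | R(c))) | (forall g. K(g))
Move each ¬ inward, flipping quantifiers it crosses:
  (forall e. ~K(e)) | (exists c. forall d. (K(d) & ~R(c))) | (forall g. K(g))
Pull the quantifiers to the front (each side's bound variable is not free in the other side):
  forall e. exists c. forall d. forall g. (~K(e) | K(d) & ~R(c) | K(g))
The prefix is forall e exists c forall d forall g: 3 universal, 1 existential.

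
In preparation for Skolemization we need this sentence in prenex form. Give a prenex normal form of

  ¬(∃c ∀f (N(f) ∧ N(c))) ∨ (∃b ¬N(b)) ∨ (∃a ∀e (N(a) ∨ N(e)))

∀c ∃f ∃b ∃a ∀e (¬N(f) ∨ ¬N(c) ∨ ¬N(b) ∨ N(a) ∨ N(e))

Drive negations inward (¬∀x A ≡ ∃x ¬A, ¬∃x A ≡ ∀x ¬A, De Morgan for ∧/∨):
  (∀c ∃f (¬N(f) ∨ ¬N(c))) ∨ (∃b ¬N(b)) ∨ (∃a ∀e (N(a) ∨ N(e)))
All bound variables are already distinct, so no renaming is needed.
Extract every quantifier outward, since the variables are now distinct and don't occur free across branches:
  ∀c ∃f ∃b ∃a ∀e (¬N(f) ∨ ¬N(c) ∨ ¬N(b) ∨ N(a) ∨ N(e))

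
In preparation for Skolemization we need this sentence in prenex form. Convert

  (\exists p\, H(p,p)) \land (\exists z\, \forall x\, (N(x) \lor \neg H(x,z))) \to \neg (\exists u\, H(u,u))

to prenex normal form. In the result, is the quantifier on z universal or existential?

First replace A → B with ¬A ∨ B.
  \neg ((\exists p\, H(p,p)) \land (\exists z\, \forall x\, (N(x) \lor \neg H(x,z)))) \lor \neg (\exists u\, H(u,u))
Move each ¬ inward, flipping quantifiers it crosses:
  (\forall p\, \neg H(p,p)) \lor (\forall z\, \exists x\, (\neg N(x) \land H(x,z))) \lor (\forall u\, \neg H(u,u))
All bound variables are already distinct, so no renaming is needed.
Finally move all quantifiers to the prefix:
  \forall p\, \forall z\, \exists x\, \forall u\, (\neg H(p,p) \lor \neg N(x) \land H(x,z) \lor \neg H(u,u))
The quantifier \exists z sits under an odd number of negations (counting the antecedent side of each →), so it flips to \forall z.

universal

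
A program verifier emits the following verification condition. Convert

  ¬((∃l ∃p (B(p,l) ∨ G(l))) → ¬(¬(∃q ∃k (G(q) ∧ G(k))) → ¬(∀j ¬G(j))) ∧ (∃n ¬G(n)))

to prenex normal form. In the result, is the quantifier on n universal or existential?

universal

Eliminate → and ↔ using ¬ and ∨.
  ¬(¬(∃l ∃p (B(p,l) ∨ G(l))) ∨ ¬(¬¬(∃q ∃k (G(q) ∧ G(k))) ∨ ¬(∀j ¬G(j))) ∧ (∃n ¬G(n)))
Drive negations inward (¬∀x A ≡ ∃x ¬A, ¬∃x A ≡ ∀x ¬A, De Morgan for ∧/∨):
  (∃l ∃p (B(p,l) ∨ G(l))) ∧ ((∃q ∃k (G(q) ∧ G(k))) ∨ (∃j G(j)) ∨ (∀n G(n)))
All bound variables are already distinct, so no renaming is needed.
Pull the quantifiers to the front (each side's bound variable is not free in the other side):
  ∃l ∃p ∃q ∃k ∃j ∀n ((B(p,l) ∨ G(l)) ∧ (G(q) ∧ G(k) ∨ G(j) ∨ G(n)))
The quantifier ∃n sits under an odd number of negations (counting the antecedent side of each →), so it flips to ∀n.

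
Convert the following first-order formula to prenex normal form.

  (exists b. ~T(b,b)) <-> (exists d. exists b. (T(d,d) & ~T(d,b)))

First replace A → B with ¬A ∨ B; A ↔ B as (¬A ∨ B) ∧ (¬B ∨ A).
  (~(exists b. ~T(b,b)) | (exists d. exists b. (T(d,d) & ~T(d,b)))) & (~(exists d. exists b. (T(d,d) & ~T(d,b))) | (exists b. ~T(b,b)))
Drive negations inward (¬∀x A ≡ ∃x ¬A, ¬∃x A ≡ ∀x ¬A, De Morgan for ∧/∨):
  ((forall b. T(b,b)) | (exists d. exists b. (T(d,d) & ~T(d,b)))) & ((forall d. forall b. (~T(d,d) | T(d,b))) | (exists b. ~T(b,b)))
Give each quantifier a distinct variable: b↦y1, d↦c, b↦q, b↦u1.
  ((forall b. T(b,b)) | (exists d. exists y1. (T(d,d) & ~T(d,y1)))) & ((forall c. forall q. (~T(c,c) | T(c,q))) | (exists u1. ~T(u1,u1)))
Extract every quantifier outward, since the variables are now distinct and don't occur free across branches:
  forall b. exists d. exists y1. forall c. forall q. exists u1. ((T(b,b) | T(d,d) & ~T(d,y1)) & (~T(c,c) | T(c,q) | ~T(u1,u1)))

forall b. exists d. exists y1. forall c. forall q. exists u1. ((T(b,b) | T(d,d) & ~T(d,y1)) & (~T(c,c) | T(c,q) | ~T(u1,u1)))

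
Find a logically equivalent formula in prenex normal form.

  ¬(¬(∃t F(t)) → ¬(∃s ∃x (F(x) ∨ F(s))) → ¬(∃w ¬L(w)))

First replace A → B with ¬A ∨ B.
  ¬(¬¬(∃t F(t)) ∨ ¬¬(∃s ∃x (F(x) ∨ F(s))) ∨ ¬(∃w ¬L(w)))
Drive negations inward (¬∀x A ≡ ∃x ¬A, ¬∃x A ≡ ∀x ¬A, De Morgan for ∧/∨):
  (∀t ¬F(t)) ∧ (∀s ∀x (¬F(x) ∧ ¬F(s))) ∧ (∃w ¬L(w))
Pull the quantifiers to the front (each side's bound variable is not free in the other side):
  ∀t ∀s ∀x ∃w (¬F(t) ∧ ¬F(x) ∧ ¬F(s) ∧ ¬L(w))

∀t ∀s ∀x ∃w (¬F(t) ∧ ¬F(x) ∧ ¬F(s) ∧ ¬L(w))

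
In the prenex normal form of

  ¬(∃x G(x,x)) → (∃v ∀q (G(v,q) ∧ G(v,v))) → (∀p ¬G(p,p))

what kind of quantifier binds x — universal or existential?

existential

Rewrite implications/biconditionals: A → B as ¬A ∨ B.
  ¬¬(∃x G(x,x)) ∨ ¬(∃v ∀q (G(v,q) ∧ G(v,v))) ∨ (∀p ¬G(p,p))
Drive negations inward (¬∀x A ≡ ∃x ¬A, ¬∃x A ≡ ∀x ¬A, De Morgan for ∧/∨):
  (∃x G(x,x)) ∨ (∀v ∃q (¬G(v,q) ∨ ¬G(v,v))) ∨ (∀p ¬G(p,p))
All bound variables are already distinct, so no renaming is needed.
Pull the quantifiers to the front (each side's bound variable is not free in the other side):
  ∃x ∀v ∃q ∀p (G(x,x) ∨ ¬G(v,q) ∨ ¬G(v,v) ∨ ¬G(p,p))
The quantifier ∃x sits under an even number of negations (counting the antecedent side of each →), so it remains existential.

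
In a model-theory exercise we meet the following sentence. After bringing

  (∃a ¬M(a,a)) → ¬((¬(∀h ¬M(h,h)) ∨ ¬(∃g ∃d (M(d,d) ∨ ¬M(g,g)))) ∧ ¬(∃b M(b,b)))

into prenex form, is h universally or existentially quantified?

First replace A → B with ¬A ∨ B.
  ¬(∃a ¬M(a,a)) ∨ ¬((¬(∀h ¬M(h,h)) ∨ ¬(∃g ∃d (M(d,d) ∨ ¬M(g,g)))) ∧ ¬(∃b M(b,b)))
Move each ¬ inward, flipping quantifiers it crosses:
  (∀a M(a,a)) ∨ (∀h ¬M(h,h)) ∧ (∃g ∃d (M(d,d) ∨ ¬M(g,g))) ∨ (∃b M(b,b))
All bound variables are already distinct, so no renaming is needed.
Pull the quantifiers to the front (each side's bound variable is not free in the other side):
  ∀a ∀h ∃g ∃d ∃b (M(a,a) ∨ ¬M(h,h) ∧ (M(d,d) ∨ ¬M(g,g)) ∨ M(b,b))
The quantifier ∀h sits under an even number of negations (counting the antecedent side of each →), so it remains universal.

universal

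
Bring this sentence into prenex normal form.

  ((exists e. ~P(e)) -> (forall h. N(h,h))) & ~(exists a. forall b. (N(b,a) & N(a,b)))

forall e. forall h. forall a. exists b. ((P(e) | N(h,h)) & (~N(b,a) | ~N(a,b)))

First replace A → B with ¬A ∨ B.
  (~(exists e. ~P(e)) | (forall h. N(h,h))) & ~(exists a. forall b. (N(b,a) & N(a,b)))
Push ¬ through the quantifiers and connectives to reach negation normal form:
  ((forall e. P(e)) | (forall h. N(h,h))) & (forall a. exists b. (~N(b,a) | ~N(a,b)))
All bound variables are already distinct, so no renaming is needed.
Finally move all quantifiers to the prefix:
  forall e. forall h. forall a. exists b. ((P(e) | N(h,h)) & (~N(b,a) | ~N(a,b)))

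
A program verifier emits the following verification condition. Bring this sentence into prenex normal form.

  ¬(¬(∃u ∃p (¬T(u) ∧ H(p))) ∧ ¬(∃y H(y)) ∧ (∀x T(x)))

Drive negations inward (¬∀x A ≡ ∃x ¬A, ¬∃x A ≡ ∀x ¬A, De Morgan for ∧/∨):
  (∃u ∃p (¬T(u) ∧ H(p))) ∨ (∃y H(y)) ∨ (∃x ¬T(x))
All bound variables are already distinct, so no renaming is needed.
Pull the quantifiers to the front (each side's bound variable is not free in the other side):
  ∃u ∃p ∃y ∃x (¬T(u) ∧ H(p) ∨ H(y) ∨ ¬T(x))

∃u ∃p ∃y ∃x (¬T(u) ∧ H(p) ∨ H(y) ∨ ¬T(x))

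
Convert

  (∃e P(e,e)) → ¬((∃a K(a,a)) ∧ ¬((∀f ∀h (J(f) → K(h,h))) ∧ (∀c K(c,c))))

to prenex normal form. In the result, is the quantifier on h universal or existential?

Rewrite implications/biconditionals: A → B as ¬A ∨ B.
  ¬(∃e P(e,e)) ∨ ¬((∃a K(a,a)) ∧ ¬((∀f ∀h (¬J(f) ∨ K(h,h))) ∧ (∀c K(c,c))))
Drive negations inward (¬∀x A ≡ ∃x ¬A, ¬∃x A ≡ ∀x ¬A, De Morgan for ∧/∨):
  (∀e ¬P(e,e)) ∨ (∀a ¬K(a,a)) ∨ (∀f ∀h (¬J(f) ∨ K(h,h))) ∧ (∀c K(c,c))
All bound variables are already distinct, so no renaming is needed.
Extract every quantifier outward, since the variables are now distinct and don't occur free across branches:
  ∀e ∀a ∀f ∀h ∀c (¬P(e,e) ∨ ¬K(a,a) ∨ (¬J(f) ∨ K(h,h)) ∧ K(c,c))
The quantifier ∀h sits under an even number of negations (counting the antecedent side of each →), so it remains universal.

universal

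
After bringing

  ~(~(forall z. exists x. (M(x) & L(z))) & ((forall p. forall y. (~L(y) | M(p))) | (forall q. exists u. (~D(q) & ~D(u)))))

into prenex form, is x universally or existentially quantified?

existential

Push ¬ through the quantifiers and connectives to reach negation normal form:
  (forall z. exists x. (M(x) & L(z))) | (exists p. exists y. (L(y) & ~M(p))) & (exists q. forall u. (D(q) | D(u)))
All bound variables are already distinct, so no renaming is needed.
Extract every quantifier outward, since the variables are now distinct and don't occur free across branches:
  forall z. exists x. exists p. exists y. exists q. forall u. (M(x) & L(z) | L(y) & ~M(p) & (D(q) | D(u)))
The quantifier exists x sits under an even number of negations, so it remains existential.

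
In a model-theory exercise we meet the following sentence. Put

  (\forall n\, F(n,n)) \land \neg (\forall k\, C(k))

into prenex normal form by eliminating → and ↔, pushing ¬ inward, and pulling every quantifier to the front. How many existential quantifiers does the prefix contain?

1

Move each ¬ inward, flipping quantifiers it crosses:
  (\forall n\, F(n,n)) \land (\exists k\, \neg C(k))
All bound variables are already distinct, so no renaming is needed.
Extract every quantifier outward, since the variables are now distinct and don't occur free across branches:
  \forall n\, \exists k\, (F(n,n) \land \neg C(k))
The prefix is \forall n \exists k: 1 universal, 1 existential.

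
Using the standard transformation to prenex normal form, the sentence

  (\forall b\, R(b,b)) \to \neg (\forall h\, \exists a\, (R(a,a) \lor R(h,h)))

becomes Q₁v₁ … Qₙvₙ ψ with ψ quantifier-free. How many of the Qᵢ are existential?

Eliminate → and ↔ using ¬ and ∨.
  \neg (\forall b\, R(b,b)) \lor \neg (\forall h\, \exists a\, (R(a,a) \lor R(h,h)))
Drive negations inward (¬∀x A ≡ ∃x ¬A, ¬∃x A ≡ ∀x ¬A, De Morgan for ∧/∨):
  (\exists b\, \neg R(b,b)) \lor (\exists h\, \forall a\, (\neg R(a,a) \land \neg R(h,h)))
Extract every quantifier outward, since the variables are now distinct and don't occur free across branches:
  \exists b\, \exists h\, \forall a\, (\neg R(b,b) \lor \neg R(a,a) \land \neg R(h,h))
The prefix is \exists b \exists h \forall a: 1 universal, 2 existential.

2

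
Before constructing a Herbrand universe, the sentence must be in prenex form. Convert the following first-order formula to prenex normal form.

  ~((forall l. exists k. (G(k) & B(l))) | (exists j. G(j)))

exists l. forall k. forall j. ((~G(k) | ~B(l)) & ~G(j))

Drive negations inward (¬∀x A ≡ ∃x ¬A, ¬∃x A ≡ ∀x ¬A, De Morgan for ∧/∨):
  (exists l. forall k. (~G(k) | ~B(l))) & (forall j. ~G(j))
All bound variables are already distinct, so no renaming is needed.
Pull the quantifiers to the front (each side's bound variable is not free in the other side):
  exists l. forall k. forall j. ((~G(k) | ~B(l)) & ~G(j))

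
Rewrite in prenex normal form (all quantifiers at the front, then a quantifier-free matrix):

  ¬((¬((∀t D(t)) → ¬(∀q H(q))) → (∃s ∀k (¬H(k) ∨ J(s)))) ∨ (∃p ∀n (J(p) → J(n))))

∀t ∀q ∀s ∃k ∀p ∃n (D(t) ∧ H(q) ∧ H(k) ∧ ¬J(s) ∧ J(p) ∧ ¬J(n))

Eliminate → and ↔ using ¬ and ∨.
  ¬(¬¬(¬(∀t D(t)) ∨ ¬(∀q H(q))) ∨ (∃s ∀k (¬H(k) ∨ J(s))) ∨ (∃p ∀n (¬J(p) ∨ J(n))))
Drive negations inward (¬∀x A ≡ ∃x ¬A, ¬∃x A ≡ ∀x ¬A, De Morgan for ∧/∨):
  (∀t D(t)) ∧ (∀q H(q)) ∧ (∀s ∃k (H(k) ∧ ¬J(s))) ∧ (∀p ∃n (J(p) ∧ ¬J(n)))
All bound variables are already distinct, so no renaming is needed.
Extract every quantifier outward, since the variables are now distinct and don't occur free across branches:
  ∀t ∀q ∀s ∃k ∀p ∃n (D(t) ∧ H(q) ∧ H(k) ∧ ¬J(s) ∧ J(p) ∧ ¬J(n))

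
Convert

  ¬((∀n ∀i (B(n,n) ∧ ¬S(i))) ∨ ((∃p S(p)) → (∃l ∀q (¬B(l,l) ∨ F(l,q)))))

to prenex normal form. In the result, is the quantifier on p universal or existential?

existential

First replace A → B with ¬A ∨ B.
  ¬((∀n ∀i (B(n,n) ∧ ¬S(i))) ∨ ¬(∃p S(p)) ∨ (∃l ∀q (¬B(l,l) ∨ F(l,q))))
Drive negations inward (¬∀x A ≡ ∃x ¬A, ¬∃x A ≡ ∀x ¬A, De Morgan for ∧/∨):
  (∃n ∃i (¬B(n,n) ∨ S(i))) ∧ (∃p S(p)) ∧ (∀l ∃q (B(l,l) ∧ ¬F(l,q)))
All bound variables are already distinct, so no renaming is needed.
Pull the quantifiers to the front (each side's bound variable is not free in the other side):
  ∃n ∃i ∃p ∀l ∃q ((¬B(n,n) ∨ S(i)) ∧ S(p) ∧ B(l,l) ∧ ¬F(l,q))
The quantifier ∃p sits under an even number of negations (counting the antecedent side of each →), so it remains existential.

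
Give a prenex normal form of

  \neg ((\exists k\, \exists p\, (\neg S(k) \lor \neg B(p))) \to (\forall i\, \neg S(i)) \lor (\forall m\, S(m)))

\exists k\, \exists p\, \exists i\, \exists m\, ((\neg S(k) \lor \neg B(p)) \land S(i) \land \neg S(m))

First replace A → B with ¬A ∨ B.
  \neg (\neg (\exists k\, \exists p\, (\neg S(k) \lor \neg B(p))) \lor (\forall i\, \neg S(i)) \lor (\forall m\, S(m)))
Drive negations inward (¬∀x A ≡ ∃x ¬A, ¬∃x A ≡ ∀x ¬A, De Morgan for ∧/∨):
  (\exists k\, \exists p\, (\neg S(k) \lor \neg B(p))) \land (\exists i\, S(i)) \land (\exists m\, \neg S(m))
All bound variables are already distinct, so no renaming is needed.
Pull the quantifiers to the front (each side's bound variable is not free in the other side):
  \exists k\, \exists p\, \exists i\, \exists m\, ((\neg S(k) \lor \neg B(p)) \land S(i) \land \neg S(m))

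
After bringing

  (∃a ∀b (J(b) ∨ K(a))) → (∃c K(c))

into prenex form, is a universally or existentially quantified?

universal

First replace A → B with ¬A ∨ B.
  ¬(∃a ∀b (J(b) ∨ K(a))) ∨ (∃c K(c))
Drive negations inward (¬∀x A ≡ ∃x ¬A, ¬∃x A ≡ ∀x ¬A, De Morgan for ∧/∨):
  (∀a ∃b (¬J(b) ∧ ¬K(a))) ∨ (∃c K(c))
Finally move all quantifiers to the prefix:
  ∀a ∃b ∃c (¬J(b) ∧ ¬K(a) ∨ K(c))
The quantifier ∃a sits under an odd number of negations (counting the antecedent side of each →), so it flips to ∀a.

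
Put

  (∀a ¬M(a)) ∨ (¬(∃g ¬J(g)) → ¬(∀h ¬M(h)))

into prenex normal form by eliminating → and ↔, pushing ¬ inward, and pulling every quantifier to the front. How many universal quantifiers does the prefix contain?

1

Rewrite implications/biconditionals: A → B as ¬A ∨ B.
  (∀a ¬M(a)) ∨ ¬¬(∃g ¬J(g)) ∨ ¬(∀h ¬M(h))
Move each ¬ inward, flipping quantifiers it crosses:
  (∀a ¬M(a)) ∨ (∃g ¬J(g)) ∨ (∃h M(h))
Finally move all quantifiers to the prefix:
  ∀a ∃g ∃h (¬M(a) ∨ ¬J(g) ∨ M(h))
The prefix is ∀a ∃g ∃h: 1 universal, 2 existential.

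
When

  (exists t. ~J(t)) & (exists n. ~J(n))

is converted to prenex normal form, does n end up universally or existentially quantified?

All bound variables are already distinct, so no renaming is needed.
Pull the quantifiers to the front (each side's bound variable is not free in the other side):
  exists t. exists n. (~J(t) & ~J(n))
The quantifier exists n sits under an even number of negations, so it remains existential.

existential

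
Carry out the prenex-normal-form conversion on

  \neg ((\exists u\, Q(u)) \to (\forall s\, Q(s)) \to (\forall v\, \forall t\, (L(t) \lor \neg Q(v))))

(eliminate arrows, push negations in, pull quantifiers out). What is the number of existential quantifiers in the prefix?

3

Eliminate → and ↔ using ¬ and ∨.
  \neg (\neg (\exists u\, Q(u)) \lor \neg (\forall s\, Q(s)) \lor (\forall v\, \forall t\, (L(t) \lor \neg Q(v))))
Push ¬ through the quantifiers and connectives to reach negation normal form:
  (\exists u\, Q(u)) \land (\forall s\, Q(s)) \land (\exists v\, \exists t\, (\neg L(t) \land Q(v)))
All bound variables are already distinct, so no renaming is needed.
Pull the quantifiers to the front (each side's bound variable is not free in the other side):
  \exists u\, \forall s\, \exists v\, \exists t\, (Q(u) \land Q(s) \land \neg L(t) \land Q(v))
The prefix is \exists u \forall s \exists v \exists t: 1 universal, 3 existential.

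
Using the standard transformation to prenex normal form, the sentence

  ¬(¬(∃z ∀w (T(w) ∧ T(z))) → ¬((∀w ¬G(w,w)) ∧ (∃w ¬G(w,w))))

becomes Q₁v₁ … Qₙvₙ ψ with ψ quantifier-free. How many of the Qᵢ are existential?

2

Eliminate → and ↔ using ¬ and ∨.
  ¬(¬¬(∃z ∀w (T(w) ∧ T(z))) ∨ ¬((∀w ¬G(w,w)) ∧ (∃w ¬G(w,w))))
Drive negations inward (¬∀x A ≡ ∃x ¬A, ¬∃x A ≡ ∀x ¬A, De Morgan for ∧/∨):
  (∀z ∃w (¬T(w) ∨ ¬T(z))) ∧ (∀w ¬G(w,w)) ∧ (∃w ¬G(w,w))
Standardize variables apart so no two quantifiers bind the same name: w↦w1, w↦u1.
  (∀z ∃w (¬T(w) ∨ ¬T(z))) ∧ (∀w1 ¬G(w1,w1)) ∧ (∃u1 ¬G(u1,u1))
Extract every quantifier outward, since the variables are now distinct and don't occur free across branches:
  ∀z ∃w ∀w1 ∃u1 ((¬T(w) ∨ ¬T(z)) ∧ ¬G(w1,w1) ∧ ¬G(u1,u1))
The prefix is ∀z ∃w ∀w1 ∃u1: 2 universal, 2 existential.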